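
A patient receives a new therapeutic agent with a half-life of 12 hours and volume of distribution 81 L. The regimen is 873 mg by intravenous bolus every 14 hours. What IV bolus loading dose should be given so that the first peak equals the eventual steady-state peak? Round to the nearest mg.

1574 mg

f = (1/2)^(14/12) ≈ 0.445449; accumulation ratio R = 1/(1−f) ≈ 1.80326.
Loading dose to hit Cmax,ss on first dose: D_load = D_maint·R ≈ 873 × 1.80326 ≈ 1574.25 mg.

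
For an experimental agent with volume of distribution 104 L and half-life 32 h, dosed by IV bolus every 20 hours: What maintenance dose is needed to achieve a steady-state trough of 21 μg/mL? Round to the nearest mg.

1184 mg

τ/t½ = 20/32 ≈ 0.625, so f = (1/2)^(20/32) ≈ 0.648420.
Cmin,ss = (D/Vd)·f/(1−f), so D = Cmin,ss·Vd·(1−f)/f.
D = 21 × 104 × (1−f)/f ≈ 21 × 104 × 0.54221 ≈ 1184.19 mg.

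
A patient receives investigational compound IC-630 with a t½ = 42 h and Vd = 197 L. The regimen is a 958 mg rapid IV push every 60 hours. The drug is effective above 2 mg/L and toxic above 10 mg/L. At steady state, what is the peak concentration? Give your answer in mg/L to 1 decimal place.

Over one 60-h interval, 60/42 ≈ 1.4286 half-lives elapse, leaving f ≈ 0.3715 of each dose.
Accumulation ratio R = 1/(1 − f) ≈ 1/0.6285 ≈ 1.5911.
Each bolus raises the concentration by D/Vd = 958/197 ≈ 4.863 mg/L.
Cmax,ss = C₀/(1 − f) ≈ 4.863/0.6285 ≈ 7.737 mg/L.
Peak 7.7 mg/L vs MTC 10 mg/L: below toxic threshold.

7.7 mg/L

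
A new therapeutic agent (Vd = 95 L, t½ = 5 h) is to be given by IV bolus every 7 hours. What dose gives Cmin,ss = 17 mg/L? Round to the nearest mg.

2647 mg

τ/t½ = 7/5 ≈ 1.4, so f = (1/2)^(7/5) ≈ 0.378929.
Cmin,ss = (D/Vd)·f/(1−f), so D = Cmin,ss·Vd·(1−f)/f.
D = 17 × 95 × (1−f)/f ≈ 17 × 95 × 1.63902 ≈ 2647.02 mg.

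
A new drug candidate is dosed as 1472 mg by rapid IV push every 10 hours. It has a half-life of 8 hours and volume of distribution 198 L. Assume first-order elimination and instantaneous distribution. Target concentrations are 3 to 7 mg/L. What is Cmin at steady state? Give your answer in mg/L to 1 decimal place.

Over one 10-h interval, 10/8 ≈ 1.25 half-lives elapse, leaving f ≈ 0.4204 of each dose.
Accumulation ratio R = 1/(1 − f) ≈ 1/0.5796 ≈ 1.7253.
Single-dose peak C₀ = D/Vd = 1472/198 ≈ 7.434 mg/L.
Steady-state peak Cmax,ss = C₀·R ≈ 7.434 × 1.7253 ≈ 12.826 mg/L.
One interval later, Cmin,ss = Cmax,ss·e^(−kτ) ≈ 12.826 × 0.4204 ≈ 5.392 mg/L.
Trough 5.4 mg/L vs MEC 3 mg/L: adequate.

5.4 mg/L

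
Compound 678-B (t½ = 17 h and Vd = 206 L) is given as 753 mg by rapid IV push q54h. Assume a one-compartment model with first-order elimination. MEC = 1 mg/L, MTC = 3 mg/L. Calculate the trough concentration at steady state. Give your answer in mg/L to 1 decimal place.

0.5 mg/L

Over one 54-h interval, 54/17 ≈ 3.1765 half-lives elapse, leaving f ≈ 0.1106 of each dose.
Each bolus raises the concentration by D/Vd = 753/206 ≈ 3.655 mg/L.
Steady-state trough Cmin,ss = C₀·f/(1−f) ≈ 3.655 × 0.1106/0.8894 ≈ 0.455 mg/L.
Trough 0.5 mg/L vs MEC 1 mg/L: subtherapeutic.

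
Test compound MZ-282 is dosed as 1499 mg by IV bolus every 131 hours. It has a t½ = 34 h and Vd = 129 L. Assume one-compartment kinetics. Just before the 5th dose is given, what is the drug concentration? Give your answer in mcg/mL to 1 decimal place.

f = (1/2)^(τ/t½) = (1/2)^(131/34) ≈ 0.0692.
C₀ = D/Vd = 1499/129 ≈ 11.620 mcg/mL.
Before the 5th dose, 4 doses have been given. Superposition: Cmin = C₀·(f + f² + … + f^4).
≈ 11.620 × (0.0692 + 0.0048 + 0.0003 + 0.0000) ≈ 11.620 × 0.0743 ≈ 0.863 mcg/mL.

0.9 mcg/mL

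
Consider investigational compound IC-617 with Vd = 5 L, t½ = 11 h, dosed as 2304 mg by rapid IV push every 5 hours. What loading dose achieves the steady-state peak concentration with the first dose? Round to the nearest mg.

f = (1/2)^(5/11) ≈ 0.729740; accumulation ratio R = 1/(1−f) ≈ 3.70014.
Loading dose to hit Cmax,ss on first dose: D_load = D_maint·R ≈ 2304 × 3.70014 ≈ 8525.12 mg.

8525 mg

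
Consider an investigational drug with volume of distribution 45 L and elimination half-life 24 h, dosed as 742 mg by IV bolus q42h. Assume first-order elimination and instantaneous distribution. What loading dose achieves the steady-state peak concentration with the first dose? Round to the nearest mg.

f = (1/2)^(42/24) ≈ 0.297302; accumulation ratio R = 1/(1−f) ≈ 1.42309.
Loading dose to hit Cmax,ss on first dose: D_load = D_maint·R ≈ 742 × 1.42309 ≈ 1055.93 mg.

1056 mg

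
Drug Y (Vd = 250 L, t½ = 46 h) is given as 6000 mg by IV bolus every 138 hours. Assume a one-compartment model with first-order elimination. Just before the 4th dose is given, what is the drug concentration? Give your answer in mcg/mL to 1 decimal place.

3.4 mcg/mL

f = (1/2)^(τ/t½) = (1/2)^(138/46) ≈ 0.1250.
C₀ = D/Vd = 6000/250 ≈ 24.000 mcg/mL.
Before the 4th dose, 3 doses have been given. Superposition: Cmin = C₀·(f + f² + … + f^3).
≈ 24.000 × (0.1250 + 0.0156 + 0.0020) ≈ 24.000 × 0.1426 ≈ 3.422 mcg/mL.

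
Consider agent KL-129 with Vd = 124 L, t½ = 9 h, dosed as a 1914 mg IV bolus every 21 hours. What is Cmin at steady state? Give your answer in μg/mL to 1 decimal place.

τ/t½ = 21/9 ≈ 2.3333, so fraction remaining f = (1/2)^(21/9) ≈ 0.1984.
Accumulation ratio R = 1/(1 − f) ≈ 1/0.8016 ≈ 1.2475.
Each bolus raises the concentration by D/Vd = 1914/124 ≈ 15.435 μg/mL.
Cmax,ss = C₀/(1 − f) ≈ 15.435/0.8016 ≈ 19.255 μg/mL.
Steady-state trough Cmin,ss = Cmax,ss·f ≈ 19.255 × 0.1984 ≈ 3.820 μg/mL.

3.8 μg/mL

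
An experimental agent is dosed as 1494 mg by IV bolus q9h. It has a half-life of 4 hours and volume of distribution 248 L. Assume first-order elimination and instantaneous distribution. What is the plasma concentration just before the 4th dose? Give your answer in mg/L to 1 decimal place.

f = (1/2)^(τ/t½) = (1/2)^(9/4) ≈ 0.2102.
C₀ = D/Vd = 1494/248 ≈ 6.024 mg/L.
Before the 4th dose, 3 doses have been given. Superposition: Cmin = C₀·(f + f² + … + f^3).
≈ 6.024 × (0.2102 + 0.0442 + 0.0093) ≈ 6.024 × 0.2637 ≈ 1.589 mg/L.

1.6 mg/L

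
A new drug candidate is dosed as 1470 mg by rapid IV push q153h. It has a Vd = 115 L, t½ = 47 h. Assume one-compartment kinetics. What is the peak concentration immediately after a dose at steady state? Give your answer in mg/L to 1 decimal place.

τ/t½ = 153/47 ≈ 3.2553, so fraction remaining f = (1/2)^(153/47) ≈ 0.1047.
Accumulation ratio R = 1/(1 − f) ≈ 1/0.8953 ≈ 1.1169.
Single-dose peak C₀ = D/Vd = 1470/115 ≈ 12.783 mg/L.
Steady-state peak Cmax,ss = C₀·R ≈ 12.783 × 1.1169 ≈ 14.277 mg/L.

14.3 mg/L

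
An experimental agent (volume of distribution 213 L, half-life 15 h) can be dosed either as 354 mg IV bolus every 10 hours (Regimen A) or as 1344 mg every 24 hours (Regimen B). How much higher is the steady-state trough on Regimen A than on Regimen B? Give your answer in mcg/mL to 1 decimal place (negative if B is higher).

-0.3 mcg/mL

Regimen A: f = (1/2)^(10/15) ≈ 0.6300; Cmin,ss = (354/213)·f/(1−f) ≈ 2.830 mcg/mL.
Regimen B: f = (1/2)^(24/15) ≈ 0.3299; Cmin,ss = (1344/213)·f/(1−f) ≈ 3.106 mcg/mL.
Difference ≈ 2.830 − 3.106 ≈ -0.276 mcg/mL.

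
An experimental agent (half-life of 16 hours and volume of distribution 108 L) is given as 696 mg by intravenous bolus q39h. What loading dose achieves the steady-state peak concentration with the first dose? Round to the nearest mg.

f = (1/2)^(39/16) ≈ 0.184603; accumulation ratio R = 1/(1−f) ≈ 1.22640.
Loading dose to hit Cmax,ss on first dose: D_load = D_maint·R ≈ 696 × 1.22640 ≈ 853.57 mg.

854 mg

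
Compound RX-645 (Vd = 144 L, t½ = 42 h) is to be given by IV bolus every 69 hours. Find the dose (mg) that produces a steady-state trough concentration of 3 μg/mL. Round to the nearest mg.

917 mg

τ/t½ = 69/42 ≈ 1.6429, so f = (1/2)^(69/42) ≈ 0.320222.
Cmin,ss = (D/Vd)·f/(1−f), so D = Cmin,ss·Vd·(1−f)/f.
D = 3 × 144 × (1−f)/f ≈ 3 × 144 × 2.12283 ≈ 917.06 mg.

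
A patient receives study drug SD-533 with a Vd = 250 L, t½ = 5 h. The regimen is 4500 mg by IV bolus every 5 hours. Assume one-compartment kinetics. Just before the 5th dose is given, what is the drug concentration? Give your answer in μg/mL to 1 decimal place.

f = (1/2)^(τ/t½) = (1/2)^(5/5) ≈ 0.5000.
C₀ = D/Vd = 4500/250 ≈ 18.000 μg/mL.
Before the 5th dose, 4 doses have been given. Superposition: Cmin = C₀·(f + f² + … + f^4).
≈ 18.000 × (0.5000 + 0.2500 + 0.1250 + 0.0625) ≈ 18.000 × 0.9375 ≈ 16.875 μg/mL.

16.9 μg/mL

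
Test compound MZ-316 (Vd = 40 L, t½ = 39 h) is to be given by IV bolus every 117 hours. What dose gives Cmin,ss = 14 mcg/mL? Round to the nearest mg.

3920 mg

τ/t½ = 117/39 ≈ 3, so f = (1/2)^(117/39) ≈ 0.125000.
Cmin,ss = (D/Vd)·f/(1−f), so D = Cmin,ss·Vd·(1−f)/f.
D = 14 × 40 × (1−f)/f ≈ 14 × 40 × 7.00000 ≈ 3920.00 mg.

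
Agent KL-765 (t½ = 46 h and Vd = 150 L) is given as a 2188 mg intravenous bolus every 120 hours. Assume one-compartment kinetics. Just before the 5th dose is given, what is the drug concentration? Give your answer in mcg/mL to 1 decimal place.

f = (1/2)^(τ/t½) = (1/2)^(120/46) ≈ 0.1639.
C₀ = D/Vd = 2188/150 ≈ 14.587 mcg/mL.
Before the 5th dose, 4 doses have been given. Superposition: Cmin = C₀·(f + f² + … + f^4).
≈ 14.587 × (0.1639 + 0.0269 + 0.0044 + 0.0007) ≈ 14.587 × 0.1959 ≈ 2.858 mcg/mL.

2.9 mcg/mL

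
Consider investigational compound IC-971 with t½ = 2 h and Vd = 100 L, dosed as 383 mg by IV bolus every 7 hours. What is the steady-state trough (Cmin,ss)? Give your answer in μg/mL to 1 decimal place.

k = ln2/t½ = ln2/2 ≈ 0.346574 h⁻¹; fraction remaining f = e^(−kτ) = e^(−0.346574×7) ≈ 0.0884.
At steady state, accumulation factor R = 1/(1 − e^(−kτ)) ≈ 1.0970.
Each bolus raises the concentration by D/Vd = 383/100 ≈ 3.830 μg/mL.
Cmax,ss = C₀/(1 − f) ≈ 3.830/0.9116 ≈ 4.201 μg/mL.
One interval later, Cmin,ss = Cmax,ss·e^(−kτ) ≈ 4.201 × 0.0884 ≈ 0.371 μg/mL.

0.4 μg/mL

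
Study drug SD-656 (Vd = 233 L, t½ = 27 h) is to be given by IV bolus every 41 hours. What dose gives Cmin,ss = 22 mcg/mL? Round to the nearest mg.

τ/t½ = 41/27 ≈ 1.5185, so f = (1/2)^(41/27) ≈ 0.349044.
Cmin,ss = (D/Vd)·f/(1−f), so D = Cmin,ss·Vd·(1−f)/f.
D = 22 × 233 × (1−f)/f ≈ 22 × 233 × 1.86497 ≈ 9559.84 mg.

9560 mg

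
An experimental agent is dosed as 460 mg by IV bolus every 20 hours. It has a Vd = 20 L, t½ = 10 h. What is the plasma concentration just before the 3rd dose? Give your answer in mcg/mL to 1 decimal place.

7.2 mcg/mL

f = (1/2)^(τ/t½) = (1/2)^(20/10) ≈ 0.2500.
C₀ = D/Vd = 460/20 ≈ 23.000 mcg/mL.
Before the 3rd dose, 2 doses have been given. Superposition: Cmin = C₀·(f + f²).
≈ 23.000 × (0.2500 + 0.0625) ≈ 23.000 × 0.3125 ≈ 7.188 mcg/mL.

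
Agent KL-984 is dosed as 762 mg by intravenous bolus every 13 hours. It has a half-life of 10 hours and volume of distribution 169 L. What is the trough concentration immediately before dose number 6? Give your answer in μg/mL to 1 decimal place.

f = (1/2)^(τ/t½) = (1/2)^(13/10) ≈ 0.4061.
C₀ = D/Vd = 762/169 ≈ 4.509 μg/mL.
Before the 6th dose, 5 doses have been given. Superposition: Cmin = C₀·(f + f² + … + f^5).
≈ 4.509 × (0.4061 + 0.1649 + 0.0670 + 0.0272 + 0.0110) ≈ 4.509 × 0.6762 ≈ 3.049 μg/mL.

3.0 μg/mL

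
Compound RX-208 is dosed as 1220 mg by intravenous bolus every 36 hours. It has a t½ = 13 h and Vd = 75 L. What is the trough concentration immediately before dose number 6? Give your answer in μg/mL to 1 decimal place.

2.8 μg/mL

f = (1/2)^(τ/t½) = (1/2)^(36/13) ≈ 0.1467.
C₀ = D/Vd = 1220/75 ≈ 16.267 μg/mL.
Before the 6th dose, 5 doses have been given. Superposition: Cmin = C₀·(f + f² + … + f^5).
≈ 16.267 × (0.1467 + 0.0215 + 0.0032 + 0.0005 + 0.0001) ≈ 16.267 × 0.1720 ≈ 2.798 μg/mL.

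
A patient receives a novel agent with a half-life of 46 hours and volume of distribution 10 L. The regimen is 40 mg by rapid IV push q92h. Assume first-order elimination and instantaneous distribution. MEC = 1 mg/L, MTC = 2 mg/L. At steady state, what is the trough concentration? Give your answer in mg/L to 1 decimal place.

1.3 mg/L

The dosing interval is 2 half-lives, so f = 2^(−2) = 0.25.
At steady state, R = 1/(1 − 0.25) = 4/3.
Single-dose peak C₀ = D/Vd = 40/10 = 4 mg/L.
Steady-state peak Cmax,ss = C₀·R = 4 × 4/3 ≈ 5.333 mg/L.
Steady-state trough Cmin,ss = Cmax,ss·f ≈ 5.333 × 0.25 ≈ 1.333 mg/L.
Trough 1.3 mg/L vs MEC 1 mg/L: adequate.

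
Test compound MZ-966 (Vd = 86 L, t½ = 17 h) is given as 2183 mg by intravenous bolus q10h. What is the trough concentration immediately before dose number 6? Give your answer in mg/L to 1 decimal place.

43.9 mg/L

f = (1/2)^(τ/t½) = (1/2)^(10/17) ≈ 0.6652.
C₀ = D/Vd = 2183/86 ≈ 25.384 mg/L.
Before the 6th dose, 5 doses have been given. Superposition: Cmin = C₀·(f + f² + … + f^5).
≈ 25.384 × (0.6652 + 0.4425 + 0.2943 + 0.1958 + 0.1302) ≈ 25.384 × 1.7280 ≈ 43.864 mg/L.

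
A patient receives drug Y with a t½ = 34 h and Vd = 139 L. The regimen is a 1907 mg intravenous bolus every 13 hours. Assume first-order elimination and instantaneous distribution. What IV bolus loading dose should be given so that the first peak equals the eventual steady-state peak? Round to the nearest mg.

8191 mg

f = (1/2)^(13/34) ≈ 0.767185; accumulation ratio R = 1/(1−f) ≈ 4.29526.
Loading dose to hit Cmax,ss on first dose: D_load = D_maint·R ≈ 1907 × 4.29526 ≈ 8191.06 mg.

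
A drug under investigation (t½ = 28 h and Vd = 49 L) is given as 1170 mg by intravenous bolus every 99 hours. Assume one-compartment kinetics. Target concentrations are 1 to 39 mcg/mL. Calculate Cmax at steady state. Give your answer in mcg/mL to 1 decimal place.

k = ln2/t½ = ln2/28 ≈ 0.024755 h⁻¹; fraction remaining f = e^(−kτ) = e^(−0.024755×99) ≈ 0.0862.
Accumulation ratio R = 1/(1 − f) ≈ 1/0.9138 ≈ 1.0943.
Each bolus raises the concentration by D/Vd = 1170/49 ≈ 23.878 mcg/mL.
Steady-state peak Cmax,ss = C₀·R ≈ 23.878 × 1.0943 ≈ 26.130 mcg/mL.
Peak 26.1 mcg/mL vs MTC 39 mcg/mL: below toxic threshold.

26.1 mcg/mL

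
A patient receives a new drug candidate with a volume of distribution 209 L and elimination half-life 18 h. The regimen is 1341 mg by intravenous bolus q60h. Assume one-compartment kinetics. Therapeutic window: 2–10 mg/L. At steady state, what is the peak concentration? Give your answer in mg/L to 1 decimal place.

k = ln2/t½ = ln2/18 ≈ 0.038508 h⁻¹; fraction remaining f = e^(−kτ) = e^(−0.038508×60) ≈ 0.0992.
At steady state, accumulation factor R = 1/(1 − e^(−kτ)) ≈ 1.1101.
Each bolus raises the concentration by D/Vd = 1341/209 ≈ 6.416 mg/L.
Cmax,ss = C₀/(1 − f) ≈ 6.416/0.9008 ≈ 7.123 mg/L.
Peak 7.1 mg/L vs MTC 10 mg/L: below toxic threshold.

7.1 mg/L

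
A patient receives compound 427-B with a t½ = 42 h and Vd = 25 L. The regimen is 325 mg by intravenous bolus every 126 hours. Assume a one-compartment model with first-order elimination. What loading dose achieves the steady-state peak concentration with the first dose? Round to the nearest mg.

371 mg

f = (1/2)^(126/42) ≈ 0.125000; accumulation ratio R = 1/(1−f) ≈ 1.14286.
Loading dose to hit Cmax,ss on first dose: D_load = D_maint·R ≈ 325 × 1.14286 ≈ 371.43 mg.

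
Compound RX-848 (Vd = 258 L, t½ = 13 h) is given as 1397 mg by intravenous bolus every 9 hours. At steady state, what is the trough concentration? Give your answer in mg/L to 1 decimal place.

8.8 mg/L

Over one 9-h interval, 9/13 ≈ 0.69231 half-lives elapse, leaving f ≈ 0.6189 of each dose.
Single-dose peak C₀ = D/Vd = 1397/258 ≈ 5.415 mg/L.
Steady-state trough Cmin,ss = C₀·f/(1−f) ≈ 5.415 × 0.6189/0.3811 ≈ 8.794 mg/L.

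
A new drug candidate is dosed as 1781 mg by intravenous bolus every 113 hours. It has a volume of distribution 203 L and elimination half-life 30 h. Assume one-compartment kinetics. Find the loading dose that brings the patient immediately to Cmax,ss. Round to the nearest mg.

f = (1/2)^(113/30) ≈ 0.073472; accumulation ratio R = 1/(1−f) ≈ 1.07930.
Loading dose to hit Cmax,ss on first dose: D_load = D_maint·R ≈ 1781 × 1.07930 ≈ 1922.23 mg.

1922 mg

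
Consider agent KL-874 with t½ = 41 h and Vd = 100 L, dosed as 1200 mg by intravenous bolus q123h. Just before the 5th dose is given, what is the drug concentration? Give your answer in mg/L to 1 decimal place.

f = (1/2)^(τ/t½) = (1/2)^(123/41) ≈ 0.1250.
C₀ = D/Vd = 1200/100 ≈ 12.000 mg/L.
Before the 5th dose, 4 doses have been given. Superposition: Cmin = C₀·(f + f² + … + f^4).
≈ 12.000 × (0.1250 + 0.0156 + 0.0020 + 0.0002) ≈ 12.000 × 0.1428 ≈ 1.714 mg/L.

1.7 mg/L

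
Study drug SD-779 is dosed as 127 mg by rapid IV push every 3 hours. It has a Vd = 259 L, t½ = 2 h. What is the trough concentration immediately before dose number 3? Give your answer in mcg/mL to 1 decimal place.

0.2 mcg/mL

f = (1/2)^(τ/t½) = (1/2)^(3/2) ≈ 0.3536.
C₀ = D/Vd = 127/259 ≈ 0.490 mcg/mL.
Before the 3rd dose, 2 doses have been given. Superposition: Cmin = C₀·(f + f²).
≈ 0.490 × (0.3536 + 0.1250) ≈ 0.490 × 0.4786 ≈ 0.235 mcg/mL.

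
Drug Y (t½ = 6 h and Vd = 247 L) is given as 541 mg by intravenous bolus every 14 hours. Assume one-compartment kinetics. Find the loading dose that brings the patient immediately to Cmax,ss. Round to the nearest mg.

675 mg

f = (1/2)^(14/6) ≈ 0.198425; accumulation ratio R = 1/(1−f) ≈ 1.24754.
Loading dose to hit Cmax,ss on first dose: D_load = D_maint·R ≈ 541 × 1.24754 ≈ 674.92 mg.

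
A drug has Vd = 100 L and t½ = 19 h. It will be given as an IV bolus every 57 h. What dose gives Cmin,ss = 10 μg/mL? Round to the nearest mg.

τ/t½ = 57/19 ≈ 3, so f = (1/2)^(57/19) ≈ 0.125000.
Cmin,ss = (D/Vd)·f/(1−f), so D = Cmin,ss·Vd·(1−f)/f.
D = 10 × 100 × (1−f)/f ≈ 10 × 100 × 7.00000 ≈ 7000.00 mg.

7000 mg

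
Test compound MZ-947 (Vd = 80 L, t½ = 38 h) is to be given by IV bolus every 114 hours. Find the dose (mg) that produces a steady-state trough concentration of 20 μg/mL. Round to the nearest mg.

11200 mg

τ/t½ = 114/38 ≈ 3, so f = (1/2)^(114/38) ≈ 0.125000.
Cmin,ss = (D/Vd)·f/(1−f), so D = Cmin,ss·Vd·(1−f)/f.
D = 20 × 80 × (1−f)/f ≈ 20 × 80 × 7.00000 ≈ 11200.00 mg.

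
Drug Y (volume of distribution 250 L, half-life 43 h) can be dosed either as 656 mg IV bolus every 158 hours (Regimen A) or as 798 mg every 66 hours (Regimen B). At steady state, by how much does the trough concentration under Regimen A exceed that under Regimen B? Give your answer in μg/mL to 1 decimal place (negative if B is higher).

-1.5 μg/mL

Regimen A: f = (1/2)^(158/43) ≈ 0.0783; Cmin,ss = (656/250)·f/(1−f) ≈ 0.223 μg/mL.
Regimen B: f = (1/2)^(66/43) ≈ 0.3451; Cmin,ss = (798/250)·f/(1−f) ≈ 1.682 μg/mL.
Difference ≈ 0.223 − 1.682 ≈ -1.459 μg/mL.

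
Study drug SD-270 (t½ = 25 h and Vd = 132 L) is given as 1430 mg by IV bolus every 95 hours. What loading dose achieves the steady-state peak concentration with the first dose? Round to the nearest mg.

1541 mg

f = (1/2)^(95/25) ≈ 0.071794; accumulation ratio R = 1/(1−f) ≈ 1.07735.
Loading dose to hit Cmax,ss on first dose: D_load = D_maint·R ≈ 1430 × 1.07735 ≈ 1540.61 mg.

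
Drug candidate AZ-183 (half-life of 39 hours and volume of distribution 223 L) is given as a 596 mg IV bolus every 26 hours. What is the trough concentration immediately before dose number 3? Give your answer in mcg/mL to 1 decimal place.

2.7 mcg/mL

f = (1/2)^(τ/t½) = (1/2)^(26/39) ≈ 0.6300.
C₀ = D/Vd = 596/223 ≈ 2.673 mcg/mL.
Before the 3rd dose, 2 doses have been given. Superposition: Cmin = C₀·(f + f²).
≈ 2.673 × (0.6300 + 0.3969) ≈ 2.673 × 1.0269 ≈ 2.745 mcg/mL.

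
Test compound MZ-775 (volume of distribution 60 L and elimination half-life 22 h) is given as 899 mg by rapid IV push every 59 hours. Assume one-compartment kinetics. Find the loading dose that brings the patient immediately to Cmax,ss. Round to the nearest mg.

f = (1/2)^(59/22) ≈ 0.155845; accumulation ratio R = 1/(1−f) ≈ 1.18462.
Loading dose to hit Cmax,ss on first dose: D_load = D_maint·R ≈ 899 × 1.18462 ≈ 1064.97 mg.

1065 mg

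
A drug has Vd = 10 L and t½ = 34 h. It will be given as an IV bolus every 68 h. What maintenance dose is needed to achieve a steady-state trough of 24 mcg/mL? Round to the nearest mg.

τ/t½ = 68/34 ≈ 2, so f = (1/2)^(68/34) ≈ 0.250000.
Cmin,ss = (D/Vd)·f/(1−f), so D = Cmin,ss·Vd·(1−f)/f.
D = 24 × 10 × (1−f)/f ≈ 24 × 10 × 3.00000 ≈ 720.00 mg.

720 mg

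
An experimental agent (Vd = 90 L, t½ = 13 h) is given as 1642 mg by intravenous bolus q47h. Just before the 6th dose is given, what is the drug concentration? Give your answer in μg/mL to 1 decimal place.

f = (1/2)^(τ/t½) = (1/2)^(47/13) ≈ 0.0816.
C₀ = D/Vd = 1642/90 ≈ 18.244 μg/mL.
Before the 6th dose, 5 doses have been given. Superposition: Cmin = C₀·(f + f² + … + f^5).
≈ 18.244 × (0.0816 + 0.0067 + 0.0005 + 0.0000 + 0.0000) ≈ 18.244 × 0.0888 ≈ 1.620 μg/mL.

1.6 μg/mL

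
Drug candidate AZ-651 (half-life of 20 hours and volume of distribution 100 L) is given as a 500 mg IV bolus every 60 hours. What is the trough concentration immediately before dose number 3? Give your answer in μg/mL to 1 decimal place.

f = (1/2)^(τ/t½) = (1/2)^(60/20) ≈ 0.1250.
C₀ = D/Vd = 500/100 ≈ 5.000 μg/mL.
Before the 3rd dose, 2 doses have been given. Superposition: Cmin = C₀·(f + f²).
≈ 5.000 × (0.1250 + 0.0156) ≈ 5.000 × 0.1406 ≈ 0.703 μg/mL.

0.7 μg/mL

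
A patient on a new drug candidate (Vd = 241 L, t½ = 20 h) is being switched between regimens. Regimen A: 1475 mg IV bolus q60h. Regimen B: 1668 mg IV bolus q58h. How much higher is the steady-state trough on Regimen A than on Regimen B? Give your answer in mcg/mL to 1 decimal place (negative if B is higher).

Regimen A: f = (1/2)^(60/20) ≈ 0.1250; Cmin,ss = (1475/241)·f/(1−f) ≈ 0.874 mcg/mL.
Regimen B: f = (1/2)^(58/20) ≈ 0.1340; Cmin,ss = (1668/241)·f/(1−f) ≈ 1.071 mcg/mL.
Difference ≈ 0.874 − 1.071 ≈ -0.197 mcg/mL.

-0.2 mcg/mL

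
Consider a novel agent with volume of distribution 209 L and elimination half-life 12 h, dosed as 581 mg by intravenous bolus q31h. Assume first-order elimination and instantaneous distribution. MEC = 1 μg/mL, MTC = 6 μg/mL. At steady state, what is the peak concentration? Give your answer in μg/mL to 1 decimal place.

τ/t½ = 31/12 ≈ 2.5833, so fraction remaining f = (1/2)^(31/12) ≈ 0.1669.
Accumulation ratio R = 1/(1 − f) ≈ 1/0.8331 ≈ 1.2003.
Each bolus raises the concentration by D/Vd = 581/209 ≈ 2.780 μg/mL.
Steady-state peak Cmax,ss = C₀·R ≈ 2.780 × 1.2003 ≈ 3.337 μg/mL.
Peak 3.3 μg/mL vs MTC 6 μg/mL: below toxic threshold.

3.3 μg/mL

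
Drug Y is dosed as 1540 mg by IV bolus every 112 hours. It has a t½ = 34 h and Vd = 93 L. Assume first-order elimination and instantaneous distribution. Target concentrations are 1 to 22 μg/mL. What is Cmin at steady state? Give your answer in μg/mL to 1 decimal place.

Over one 112-h interval, 112/34 ≈ 3.2941 half-lives elapse, leaving f ≈ 0.1019 of each dose.
Accumulation ratio R = 1/(1 − f) ≈ 1/0.8981 ≈ 1.1135.
Single-dose peak C₀ = D/Vd = 1540/93 ≈ 16.559 μg/mL.
Cmax,ss = C₀/(1 − f) ≈ 16.559/0.8981 ≈ 18.438 μg/mL.
One interval later, Cmin,ss = Cmax,ss·e^(−kτ) ≈ 18.438 × 0.1019 ≈ 1.879 μg/mL.
Trough 1.9 μg/mL vs MEC 1 μg/mL: adequate.

1.9 μg/mL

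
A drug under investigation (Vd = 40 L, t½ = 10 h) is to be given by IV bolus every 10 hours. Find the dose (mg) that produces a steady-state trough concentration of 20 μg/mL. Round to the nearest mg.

τ/t½ = 10/10 ≈ 1, so f = (1/2)^(10/10) ≈ 0.500000.
Cmin,ss = (D/Vd)·f/(1−f), so D = Cmin,ss·Vd·(1−f)/f.
D = 20 × 40 × (1−f)/f ≈ 20 × 40 × 1.00000 ≈ 800.00 mg.

800 mg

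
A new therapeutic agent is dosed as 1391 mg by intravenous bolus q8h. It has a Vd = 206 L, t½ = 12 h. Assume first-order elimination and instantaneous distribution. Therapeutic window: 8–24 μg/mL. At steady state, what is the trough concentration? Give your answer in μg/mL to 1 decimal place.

τ/t½ = 8/12 ≈ 0.66667, so fraction remaining f = (1/2)^(8/12) ≈ 0.6300.
Each bolus raises the concentration by D/Vd = 1391/206 ≈ 6.752 μg/mL.
Steady-state trough Cmin,ss = C₀·f/(1−f) ≈ 6.752 × 0.6300/0.3700 ≈ 11.497 μg/mL.
Trough 11.5 μg/mL vs MEC 8 μg/mL: adequate.

11.5 μg/mL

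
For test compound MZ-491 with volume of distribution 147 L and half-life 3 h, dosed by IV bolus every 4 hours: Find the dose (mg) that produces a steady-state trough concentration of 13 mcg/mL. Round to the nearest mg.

τ/t½ = 4/3 ≈ 1.3333, so f = (1/2)^(4/3) ≈ 0.396850.
Cmin,ss = (D/Vd)·f/(1−f), so D = Cmin,ss·Vd·(1−f)/f.
D = 13 × 147 × (1−f)/f ≈ 13 × 147 × 1.51984 ≈ 2904.41 mg.

2904 mg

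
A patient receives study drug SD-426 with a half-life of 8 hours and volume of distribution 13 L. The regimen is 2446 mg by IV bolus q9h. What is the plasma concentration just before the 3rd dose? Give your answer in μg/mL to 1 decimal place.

125.8 μg/mL

f = (1/2)^(τ/t½) = (1/2)^(9/8) ≈ 0.4585.
C₀ = D/Vd = 2446/13 ≈ 188.154 μg/mL.
Before the 3rd dose, 2 doses have been given. Superposition: Cmin = C₀·(f + f²).
≈ 188.154 × (0.4585 + 0.2102) ≈ 188.154 × 0.6687 ≈ 125.819 μg/mL.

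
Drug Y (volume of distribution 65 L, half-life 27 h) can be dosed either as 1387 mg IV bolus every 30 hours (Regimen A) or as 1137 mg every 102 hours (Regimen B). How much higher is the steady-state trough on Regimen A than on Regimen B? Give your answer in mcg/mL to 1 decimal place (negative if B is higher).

17.0 mcg/mL

Regimen A: f = (1/2)^(30/27) ≈ 0.4629; Cmin,ss = (1387/65)·f/(1−f) ≈ 18.391 mcg/mL.
Regimen B: f = (1/2)^(102/27) ≈ 0.0729; Cmin,ss = (1137/65)·f/(1−f) ≈ 1.375 mcg/mL.
Difference ≈ 18.391 − 1.375 ≈ 17.016 mcg/mL.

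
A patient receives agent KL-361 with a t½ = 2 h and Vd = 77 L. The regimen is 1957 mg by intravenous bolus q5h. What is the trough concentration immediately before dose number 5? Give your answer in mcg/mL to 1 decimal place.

f = (1/2)^(τ/t½) = (1/2)^(5/2) ≈ 0.1768.
C₀ = D/Vd = 1957/77 ≈ 25.416 mcg/mL.
Before the 5th dose, 4 doses have been given. Superposition: Cmin = C₀·(f + f² + … + f^4).
≈ 25.416 × (0.1768 + 0.0313 + 0.0055 + 0.0010) ≈ 25.416 × 0.2146 ≈ 5.454 mcg/mL.

5.5 mcg/mL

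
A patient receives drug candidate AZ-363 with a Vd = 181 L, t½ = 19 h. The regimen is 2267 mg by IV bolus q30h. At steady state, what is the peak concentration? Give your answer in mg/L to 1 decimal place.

τ/t½ = 30/19 ≈ 1.5789, so fraction remaining f = (1/2)^(30/19) ≈ 0.3347.
At steady state, accumulation factor R = 1/(1 − e^(−kτ)) ≈ 1.5031.
Each bolus raises the concentration by D/Vd = 2267/181 ≈ 12.525 mg/L.
Steady-state peak Cmax,ss = C₀·R ≈ 12.525 × 1.5031 ≈ 18.826 mg/L.

18.8 mg/L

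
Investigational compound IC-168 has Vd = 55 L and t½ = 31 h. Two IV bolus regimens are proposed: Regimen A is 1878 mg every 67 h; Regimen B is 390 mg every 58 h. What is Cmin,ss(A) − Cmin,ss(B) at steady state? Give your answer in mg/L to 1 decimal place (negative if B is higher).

Regimen A: f = (1/2)^(67/31) ≈ 0.2236; Cmin,ss = (1878/55)·f/(1−f) ≈ 9.834 mg/L.
Regimen B: f = (1/2)^(58/31) ≈ 0.2734; Cmin,ss = (390/55)·f/(1−f) ≈ 2.668 mg/L.
Difference ≈ 9.834 − 2.668 ≈ 7.166 mg/L.

7.2 mg/L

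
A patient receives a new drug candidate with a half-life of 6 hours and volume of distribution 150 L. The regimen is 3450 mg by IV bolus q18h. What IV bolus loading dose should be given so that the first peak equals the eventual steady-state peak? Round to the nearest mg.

f = (1/2)^(18/6) ≈ 0.125000; accumulation ratio R = 1/(1−f) ≈ 1.14286.
Loading dose to hit Cmax,ss on first dose: D_load = D_maint·R ≈ 3450 × 1.14286 ≈ 3942.87 mg.

3943 mg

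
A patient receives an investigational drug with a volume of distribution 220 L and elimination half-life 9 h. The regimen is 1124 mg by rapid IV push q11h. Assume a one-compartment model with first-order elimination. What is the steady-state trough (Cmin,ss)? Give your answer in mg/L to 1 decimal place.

3.8 mg/L

Over one 11-h interval, 11/9 ≈ 1.2222 half-lives elapse, leaving f ≈ 0.4286 of each dose.
Single-dose peak C₀ = D/Vd = 1124/220 ≈ 5.109 mg/L.
Steady-state trough Cmin,ss = C₀·f/(1−f) ≈ 5.109 × 0.4286/0.5714 ≈ 3.832 mg/L.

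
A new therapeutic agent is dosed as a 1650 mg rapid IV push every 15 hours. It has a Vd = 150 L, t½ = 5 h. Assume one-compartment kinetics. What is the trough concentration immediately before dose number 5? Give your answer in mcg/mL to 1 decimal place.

1.6 mcg/mL

f = (1/2)^(τ/t½) = (1/2)^(15/5) ≈ 0.1250.
C₀ = D/Vd = 1650/150 ≈ 11.000 mcg/mL.
Before the 5th dose, 4 doses have been given. Superposition: Cmin = C₀·(f + f² + … + f^4).
≈ 11.000 × (0.1250 + 0.0156 + 0.0020 + 0.0002) ≈ 11.000 × 0.1428 ≈ 1.571 mcg/mL.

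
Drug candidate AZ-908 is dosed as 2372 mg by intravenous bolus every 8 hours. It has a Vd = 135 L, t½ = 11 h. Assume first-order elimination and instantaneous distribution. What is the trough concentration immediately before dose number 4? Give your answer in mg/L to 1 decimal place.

f = (1/2)^(τ/t½) = (1/2)^(8/11) ≈ 0.6040.
C₀ = D/Vd = 2372/135 ≈ 17.570 mg/L.
Before the 4th dose, 3 doses have been given. Superposition: Cmin = C₀·(f + f² + … + f^3).
≈ 17.570 × (0.6040 + 0.3648 + 0.2203) ≈ 17.570 × 1.1891 ≈ 20.892 mg/L.

20.9 mg/L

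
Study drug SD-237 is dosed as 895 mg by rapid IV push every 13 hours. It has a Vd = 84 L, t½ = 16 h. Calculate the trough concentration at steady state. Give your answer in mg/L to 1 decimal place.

14.1 mg/L

Over one 13-h interval, 13/16 ≈ 0.8125 half-lives elapse, leaving f ≈ 0.5694 of each dose.
At steady state, accumulation factor R = 1/(1 − e^(−kτ)) ≈ 2.3223.
Each bolus raises the concentration by D/Vd = 895/84 ≈ 10.655 mg/L.
Cmax,ss = C₀/(1 − f) ≈ 10.655/0.4306 ≈ 24.745 mg/L.
One interval later, Cmin,ss = Cmax,ss·e^(−kτ) ≈ 24.745 × 0.5694 ≈ 14.090 mg/L.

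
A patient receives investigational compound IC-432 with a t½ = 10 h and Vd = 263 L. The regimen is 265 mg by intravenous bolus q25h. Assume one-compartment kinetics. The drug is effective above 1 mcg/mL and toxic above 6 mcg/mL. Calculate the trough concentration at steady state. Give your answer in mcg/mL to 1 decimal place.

0.2 mcg/mL

τ/t½ = 25/10 ≈ 2.5, so fraction remaining f = (1/2)^(25/10) ≈ 0.1768.
At steady state, accumulation factor R = 1/(1 − e^(−kτ)) ≈ 1.2148.
Single-dose peak C₀ = D/Vd = 265/263 ≈ 1.008 mcg/mL.
Cmax,ss = C₀/(1 − f) ≈ 1.008/0.8232 ≈ 1.224 mcg/mL.
One interval later, Cmin,ss = Cmax,ss·e^(−kτ) ≈ 1.224 × 0.1768 ≈ 0.216 mcg/mL.
Trough 0.2 mcg/mL vs MEC 1 mcg/mL: subtherapeutic.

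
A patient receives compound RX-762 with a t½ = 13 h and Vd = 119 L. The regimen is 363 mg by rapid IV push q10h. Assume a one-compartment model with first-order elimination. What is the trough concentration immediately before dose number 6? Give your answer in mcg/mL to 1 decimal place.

f = (1/2)^(τ/t½) = (1/2)^(10/13) ≈ 0.5867.
C₀ = D/Vd = 363/119 ≈ 3.050 mcg/mL.
Before the 6th dose, 5 doses have been given. Superposition: Cmin = C₀·(f + f² + … + f^5).
≈ 3.050 × (0.5867 + 0.3442 + 0.2020 + 0.1185 + 0.0695) ≈ 3.050 × 1.3209 ≈ 4.029 mcg/mL.

4.0 mcg/mL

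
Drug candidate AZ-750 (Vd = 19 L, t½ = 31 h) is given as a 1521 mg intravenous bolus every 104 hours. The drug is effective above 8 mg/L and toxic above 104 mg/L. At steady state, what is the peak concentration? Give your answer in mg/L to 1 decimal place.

88.7 mg/L

τ/t½ = 104/31 ≈ 3.3548, so fraction remaining f = (1/2)^(104/31) ≈ 0.0977.
At steady state, accumulation factor R = 1/(1 − e^(−kτ)) ≈ 1.1083.
Single-dose peak C₀ = D/Vd = 1521/19 ≈ 80.053 mg/L.
Steady-state peak Cmax,ss = C₀·R ≈ 80.053 × 1.1083 ≈ 88.723 mg/L.
Peak 88.7 mg/L vs MTC 104 mg/L: below toxic threshold.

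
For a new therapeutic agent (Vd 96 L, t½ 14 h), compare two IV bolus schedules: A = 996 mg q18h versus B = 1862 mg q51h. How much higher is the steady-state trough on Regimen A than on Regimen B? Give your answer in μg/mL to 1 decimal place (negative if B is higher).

5.5 μg/mL

Regimen A: f = (1/2)^(18/14) ≈ 0.4102; Cmin,ss = (996/96)·f/(1−f) ≈ 7.216 μg/mL.
Regimen B: f = (1/2)^(51/14) ≈ 0.0801; Cmin,ss = (1862/96)·f/(1−f) ≈ 1.689 μg/mL.
Difference ≈ 7.216 − 1.689 ≈ 5.527 μg/mL.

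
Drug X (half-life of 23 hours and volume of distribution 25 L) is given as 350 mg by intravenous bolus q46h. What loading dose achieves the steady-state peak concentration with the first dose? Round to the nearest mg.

467 mg

f = (1/2)^(46/23) ≈ 0.250000; accumulation ratio R = 1/(1−f) ≈ 1.33333.
Loading dose to hit Cmax,ss on first dose: D_load = D_maint·R ≈ 350 × 1.33333 ≈ 466.67 mg.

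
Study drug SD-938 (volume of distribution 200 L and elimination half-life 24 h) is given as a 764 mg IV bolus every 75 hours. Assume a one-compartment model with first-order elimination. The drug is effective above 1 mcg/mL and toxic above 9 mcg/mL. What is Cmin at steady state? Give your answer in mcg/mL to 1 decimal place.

0.5 mcg/mL

k = ln2/t½ = ln2/24 ≈ 0.028881 h⁻¹; fraction remaining f = e^(−kτ) = e^(−0.028881×75) ≈ 0.1146.
At steady state, accumulation factor R = 1/(1 − e^(−kτ)) ≈ 1.1294.
Single-dose peak C₀ = D/Vd = 764/200 ≈ 3.820 mcg/mL.
Cmax,ss = C₀/(1 − f) ≈ 3.820/0.8854 ≈ 4.314 mcg/mL.
One interval later, Cmin,ss = Cmax,ss·e^(−kτ) ≈ 4.314 × 0.1146 ≈ 0.494 mcg/mL.
Trough 0.5 mcg/mL vs MEC 1 mcg/mL: subtherapeutic.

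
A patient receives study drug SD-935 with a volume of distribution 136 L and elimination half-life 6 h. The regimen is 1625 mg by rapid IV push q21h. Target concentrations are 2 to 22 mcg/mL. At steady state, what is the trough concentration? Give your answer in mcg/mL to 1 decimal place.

Over one 21-h interval, 21/6 ≈ 3.5 half-lives elapse, leaving f ≈ 0.0884 of each dose.
Single-dose peak C₀ = D/Vd = 1625/136 ≈ 11.949 mcg/mL.
Steady-state trough Cmin,ss = C₀·f/(1−f) ≈ 11.949 × 0.0884/0.9116 ≈ 1.159 mcg/mL.
Trough 1.2 mcg/mL vs MEC 2 mcg/mL: subtherapeutic.

1.2 mcg/mL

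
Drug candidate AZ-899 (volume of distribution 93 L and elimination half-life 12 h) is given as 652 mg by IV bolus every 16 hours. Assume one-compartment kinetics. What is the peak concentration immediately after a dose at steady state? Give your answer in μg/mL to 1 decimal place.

τ/t½ = 16/12 ≈ 1.3333, so fraction remaining f = (1/2)^(16/12) ≈ 0.3969.
At steady state, accumulation factor R = 1/(1 − e^(−kτ)) ≈ 1.6581.
Single-dose peak C₀ = D/Vd = 652/93 ≈ 7.011 μg/mL.
Steady-state peak Cmax,ss = C₀·R ≈ 7.011 × 1.6581 ≈ 11.625 μg/mL.

11.6 μg/mL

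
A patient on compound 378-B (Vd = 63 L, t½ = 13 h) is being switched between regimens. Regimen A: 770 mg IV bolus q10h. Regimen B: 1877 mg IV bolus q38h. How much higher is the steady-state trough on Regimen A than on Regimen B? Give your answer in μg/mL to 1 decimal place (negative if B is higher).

Regimen A: f = (1/2)^(10/13) ≈ 0.5867; Cmin,ss = (770/63)·f/(1−f) ≈ 17.350 μg/mL.
Regimen B: f = (1/2)^(38/13) ≈ 0.1318; Cmin,ss = (1877/63)·f/(1−f) ≈ 4.523 μg/mL.
Difference ≈ 17.350 − 4.523 ≈ 12.827 μg/mL.

12.8 μg/mL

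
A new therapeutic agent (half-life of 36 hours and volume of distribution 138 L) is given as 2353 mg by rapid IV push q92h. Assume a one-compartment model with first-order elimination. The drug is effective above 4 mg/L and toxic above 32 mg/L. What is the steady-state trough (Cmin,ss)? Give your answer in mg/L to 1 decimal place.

Over one 92-h interval, 92/36 ≈ 2.5556 half-lives elapse, leaving f ≈ 0.1701 of each dose.
At steady state, accumulation factor R = 1/(1 − e^(−kτ)) ≈ 1.2050.
Each bolus raises the concentration by D/Vd = 2353/138 ≈ 17.051 mg/L.
Cmax,ss = C₀/(1 − f) ≈ 17.051/0.8299 ≈ 20.546 mg/L.
One interval later, Cmin,ss = Cmax,ss·e^(−kτ) ≈ 20.546 × 0.1701 ≈ 3.495 mg/L.
Trough 3.5 mg/L vs MEC 4 mg/L: subtherapeutic.

3.5 mg/L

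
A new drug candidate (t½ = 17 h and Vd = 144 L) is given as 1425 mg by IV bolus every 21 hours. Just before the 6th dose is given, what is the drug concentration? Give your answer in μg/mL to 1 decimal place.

f = (1/2)^(τ/t½) = (1/2)^(21/17) ≈ 0.4248.
C₀ = D/Vd = 1425/144 ≈ 9.896 μg/mL.
Before the 6th dose, 5 doses have been given. Superposition: Cmin = C₀·(f + f² + … + f^5).
≈ 9.896 × (0.4248 + 0.1805 + 0.0767 + 0.0326 + 0.0138) ≈ 9.896 × 0.7284 ≈ 7.208 μg/mL.

7.2 μg/mL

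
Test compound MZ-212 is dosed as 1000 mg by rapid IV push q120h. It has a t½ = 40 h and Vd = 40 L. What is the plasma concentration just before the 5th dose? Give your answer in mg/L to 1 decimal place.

f = (1/2)^(τ/t½) = (1/2)^(120/40) ≈ 0.1250.
C₀ = D/Vd = 1000/40 ≈ 25.000 mg/L.
Before the 5th dose, 4 doses have been given. Superposition: Cmin = C₀·(f + f² + … + f^4).
≈ 25.000 × (0.1250 + 0.0156 + 0.0020 + 0.0002) ≈ 25.000 × 0.1428 ≈ 3.570 mg/L.

3.6 mg/L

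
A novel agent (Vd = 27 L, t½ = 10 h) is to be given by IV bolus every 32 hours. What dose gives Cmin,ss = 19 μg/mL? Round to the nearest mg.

4201 mg

τ/t½ = 32/10 ≈ 3.2, so f = (1/2)^(32/10) ≈ 0.108819.
Cmin,ss = (D/Vd)·f/(1−f), so D = Cmin,ss·Vd·(1−f)/f.
D = 19 × 27 × (1−f)/f ≈ 19 × 27 × 8.18957 ≈ 4201.25 mg.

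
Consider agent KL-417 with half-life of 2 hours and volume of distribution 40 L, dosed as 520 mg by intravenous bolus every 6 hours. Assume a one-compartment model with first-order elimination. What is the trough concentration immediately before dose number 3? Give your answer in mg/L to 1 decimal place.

1.8 mg/L

f = (1/2)^(τ/t½) = (1/2)^(6/2) ≈ 0.1250.
C₀ = D/Vd = 520/40 ≈ 13.000 mg/L.
Before the 3rd dose, 2 doses have been given. Superposition: Cmin = C₀·(f + f²).
≈ 13.000 × (0.1250 + 0.0156) ≈ 13.000 × 0.1406 ≈ 1.828 mg/L.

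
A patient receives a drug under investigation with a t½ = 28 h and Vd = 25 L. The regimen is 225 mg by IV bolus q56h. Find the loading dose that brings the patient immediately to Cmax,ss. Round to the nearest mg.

f = (1/2)^(56/28) ≈ 0.250000; accumulation ratio R = 1/(1−f) ≈ 1.33333.
Loading dose to hit Cmax,ss on first dose: D_load = D_maint·R ≈ 225 × 1.33333 ≈ 300.00 mg.

300 mg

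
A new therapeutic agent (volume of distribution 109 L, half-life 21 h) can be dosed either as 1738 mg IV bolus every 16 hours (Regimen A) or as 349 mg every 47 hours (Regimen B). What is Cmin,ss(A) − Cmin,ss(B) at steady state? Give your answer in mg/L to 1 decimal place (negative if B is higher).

22.1 mg/L

Regimen A: f = (1/2)^(16/21) ≈ 0.5897; Cmin,ss = (1738/109)·f/(1−f) ≈ 22.917 mg/L.
Regimen B: f = (1/2)^(47/21) ≈ 0.2120; Cmin,ss = (349/109)·f/(1−f) ≈ 0.861 mg/L.
Difference ≈ 22.917 − 0.861 ≈ 22.056 mg/L.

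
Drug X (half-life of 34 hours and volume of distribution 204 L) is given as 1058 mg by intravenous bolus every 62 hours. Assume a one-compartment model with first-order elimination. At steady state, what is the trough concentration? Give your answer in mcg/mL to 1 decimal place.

2.0 mcg/mL

Over one 62-h interval, 62/34 ≈ 1.8235 half-lives elapse, leaving f ≈ 0.2825 of each dose.
Accumulation ratio R = 1/(1 − f) ≈ 1/0.7175 ≈ 1.3937.
Each bolus raises the concentration by D/Vd = 1058/204 ≈ 5.186 mcg/mL.
Cmax,ss = C₀/(1 − f) ≈ 5.186/0.7175 ≈ 7.228 mcg/mL.
One interval later, Cmin,ss = Cmax,ss·e^(−kτ) ≈ 7.228 × 0.2825 ≈ 2.042 mcg/mL.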